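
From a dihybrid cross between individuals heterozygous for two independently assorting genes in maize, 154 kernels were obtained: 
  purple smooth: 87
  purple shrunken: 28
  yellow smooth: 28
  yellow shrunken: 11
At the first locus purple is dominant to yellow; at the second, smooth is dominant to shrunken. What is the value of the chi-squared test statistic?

A dihybrid F₂ with independent assortment and complete dominance at both loci gives a 9:3:3:1 phenotypic ratio.
The 9:3:3:1 ratio has 16 parts, so with N = 154 the expected counts are:
  purple smooth: 154 × 9/16 = 86.625
  purple shrunken: 154 × 3/16 = 28.875
  yellow smooth: 154 × 3/16 = 28.875
  yellow shrunken: 154 × 1/16 = 9.625
χ² = Σ (O − E)² / E
  purple smooth: (87 − 86.625)² / 86.625 = 0.0016
  purple shrunken: (28 − 28.875)² / 28.875 = 0.0265
  yellow smooth: (28 − 28.875)² / 28.875 = 0.0265
  yellow shrunken: (11 − 9.625)² / 9.625 = 0.1964
χ² = 0.0016 + 0.0265 + 0.0265 + 0.1964 = 0.251

0.251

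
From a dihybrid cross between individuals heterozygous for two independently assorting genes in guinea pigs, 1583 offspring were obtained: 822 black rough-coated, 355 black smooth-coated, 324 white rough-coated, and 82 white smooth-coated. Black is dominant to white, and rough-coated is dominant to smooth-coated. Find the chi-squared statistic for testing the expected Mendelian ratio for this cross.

22.057

A dihybrid F₂ with independent assortment and complete dominance at both loci gives a 9:3:3:1 phenotypic ratio.
The 9:3:3:1 ratio has 16 parts, so with N = 1583 the expected counts are:
  black rough-coated: 1583 × 9/16 = 890.4375
  black smooth-coated: 1583 × 3/16 = 296.8125
  white rough-coated: 1583 × 3/16 = 296.8125
  white smooth-coated: 1583 × 1/16 = 98.9375
χ² = Σ (O − E)² / E
  black rough-coated: (822 − 890.4375)² / 890.4375 = 5.2600
  black smooth-coated: (355 − 296.8125)² / 296.8125 = 11.4072
  white rough-coated: (324 − 296.8125)² / 296.8125 = 2.4903
  white smooth-coated: (82 − 98.9375)² / 98.9375 = 2.8996
χ² = 5.2600 + 11.4072 + 2.4903 + 2.8996 = 22.0571 ≈ 22.057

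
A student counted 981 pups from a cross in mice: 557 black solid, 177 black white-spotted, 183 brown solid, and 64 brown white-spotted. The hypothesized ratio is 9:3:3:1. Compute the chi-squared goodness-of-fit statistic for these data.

0.433

The 9:3:3:1 ratio has 16 parts, so with N = 981 the expected counts are:
  black solid: 981 × 9/16 = 551.8125
  black white-spotted: 981 × 3/16 = 183.9375
  brown solid: 981 × 3/16 = 183.9375
  brown white-spotted: 981 × 1/16 = 61.3125
χ² = Σ (O − E)² / E
  black solid: (557 − 551.8125)² / 551.8125 = 0.0488
  black white-spotted: (177 − 183.9375)² / 183.9375 = 0.2617
  brown solid: (183 − 183.9375)² / 183.9375 = 0.0048
  brown white-spotted: (64 − 61.3125)² / 61.3125 = 0.1178
χ² = 0.0488 + 0.2617 + 0.0048 + 0.1178 = 0.4331 ≈ 0.433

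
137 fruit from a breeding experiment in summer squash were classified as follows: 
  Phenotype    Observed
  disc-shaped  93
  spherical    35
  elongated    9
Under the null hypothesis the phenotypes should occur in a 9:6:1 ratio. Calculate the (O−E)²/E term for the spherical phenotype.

5.219

Expected counts for N = 137 under a 9:6:1 ratio (total parts = 16):
  disc-shaped: 137 × 9/16 = 77.0625
  spherical: 137 × 6/16 = 51.375
  elongated: 137 × 1/16 = 8.5625
Contribution of spherical: (35 − 51.375)² / 51.375 = 5.2193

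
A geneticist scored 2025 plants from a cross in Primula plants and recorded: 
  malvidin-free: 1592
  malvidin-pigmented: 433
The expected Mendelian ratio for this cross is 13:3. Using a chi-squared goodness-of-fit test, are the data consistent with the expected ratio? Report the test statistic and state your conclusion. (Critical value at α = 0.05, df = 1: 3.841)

9.213; not consistent

Under the 13:3 hypothesis (Σ ratio = 16, N = 2025):
  malvidin-free: 2025 × 13/16 = 1645.3125
  malvidin-pigmented: 2025 × 3/16 = 379.6875
χ² = Σ (O − E)² / E
  malvidin-free: (1592 − 1645.3125)² / 1645.3125 = 1.7275
  malvidin-pigmented: (433 − 379.6875)² / 379.6875 = 7.4857
χ² = 1.7275 + 7.4857 = 9.2132 ≈ 9.213
Degrees of freedom = 2 − 1 = 1; critical value at α = 0.05 is 3.841.
Since 9.213 > 3.841, we reject the null hypothesis — the data do not fit the 13:3 ratio.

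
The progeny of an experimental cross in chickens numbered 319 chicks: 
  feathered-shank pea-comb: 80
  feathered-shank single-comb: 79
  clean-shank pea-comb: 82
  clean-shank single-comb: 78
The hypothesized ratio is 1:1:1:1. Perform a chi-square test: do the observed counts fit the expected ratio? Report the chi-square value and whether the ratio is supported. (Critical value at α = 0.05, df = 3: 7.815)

0.110; consistent

The 1:1:1:1 ratio has 4 parts, so with N = 319 the expected counts are:
  feathered-shank pea-comb: 319 × 1/4 = 79.75
  feathered-shank single-comb: 319 × 1/4 = 79.75
  clean-shank pea-comb: 319 × 1/4 = 79.75
  clean-shank single-comb: 319 × 1/4 = 79.75
χ² = Σ (O − E)² / E
  feathered-shank pea-comb: (80 − 79.75)² / 79.75 = 0.0008
  feathered-shank single-comb: (79 − 79.75)² / 79.75 = 0.0071
  clean-shank pea-comb: (82 − 79.75)² / 79.75 = 0.0635
  clean-shank single-comb: (78 − 79.75)² / 79.75 = 0.0384
χ² = 0.0008 + 0.0071 + 0.0635 + 0.0384 = 0.1098 ≈ 0.110
Degrees of freedom = 4 − 1 = 3; critical value at α = 0.05 is 7.815.
Since 0.110 < 7.815, we fail to reject the null hypothesis — the data are consistent with the 1:1:1:1 ratio.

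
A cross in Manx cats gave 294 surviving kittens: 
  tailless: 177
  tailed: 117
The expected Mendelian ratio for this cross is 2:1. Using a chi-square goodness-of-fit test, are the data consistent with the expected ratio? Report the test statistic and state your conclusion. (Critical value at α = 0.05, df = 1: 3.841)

Expected counts for N = 294 under a 2:1 ratio (total parts = 3):
  tailless: 294 × 2/3 = 196
  tailed: 294 × 1/3 = 98
χ² = Σ (O − E)² / E
  tailless: (177 − 196)² / 196 = 1.8418
  tailed: (117 − 98)² / 98 = 3.6837
χ² = 1.8418 + 3.6837 = 5.5255 ≈ 5.526
Degrees of freedom = 2 − 1 = 1; critical value at α = 0.05 is 3.841.
Since 5.526 > 3.841, we reject the null hypothesis — the data do not fit the 2:1 ratio.

5.526; not consistent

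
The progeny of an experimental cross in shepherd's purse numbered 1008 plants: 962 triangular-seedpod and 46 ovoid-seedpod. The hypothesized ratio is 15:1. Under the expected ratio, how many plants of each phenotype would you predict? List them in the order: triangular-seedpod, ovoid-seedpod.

945, 63

Under the 15:1 hypothesis (Σ ratio = 16, N = 1008):
  triangular-seedpod: 1008 × 15/16 = 945
  ovoid-seedpod: 1008 × 1/16 = 63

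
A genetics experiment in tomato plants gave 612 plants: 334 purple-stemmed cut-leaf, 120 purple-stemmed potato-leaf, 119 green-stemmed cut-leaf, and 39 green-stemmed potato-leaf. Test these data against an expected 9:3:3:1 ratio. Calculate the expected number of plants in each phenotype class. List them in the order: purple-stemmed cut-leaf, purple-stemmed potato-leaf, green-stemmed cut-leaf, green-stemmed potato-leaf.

Under the 9:3:3:1 hypothesis (Σ ratio = 16, N = 612):
  purple-stemmed cut-leaf: 612 × 9/16 = 344.25
  purple-stemmed potato-leaf: 612 × 3/16 = 114.75
  green-stemmed cut-leaf: 612 × 3/16 = 114.75
  green-stemmed potato-leaf: 612 × 1/16 = 38.25

344.25, 114.75, 114.75, 38.25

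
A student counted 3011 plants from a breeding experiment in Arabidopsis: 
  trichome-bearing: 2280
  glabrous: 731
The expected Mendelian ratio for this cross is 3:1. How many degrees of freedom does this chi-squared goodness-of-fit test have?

A goodness-of-fit test with 2 phenotype classes has df = 2 − 1 = 1.

1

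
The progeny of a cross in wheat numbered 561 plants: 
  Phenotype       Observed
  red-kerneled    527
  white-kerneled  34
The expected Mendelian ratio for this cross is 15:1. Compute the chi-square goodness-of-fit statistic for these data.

0.034

Under the 15:1 hypothesis (Σ ratio = 16, N = 561):
  red-kerneled: 561 × 15/16 = 525.9375
  white-kerneled: 561 × 1/16 = 35.0625
χ² = Σ (O − E)² / E
  red-kerneled: (527 − 525.9375)² / 525.9375 = 0.0021
  white-kerneled: (34 − 35.0625)² / 35.0625 = 0.0322
χ² = 0.0021 + 0.0322 = 0.0343 ≈ 0.034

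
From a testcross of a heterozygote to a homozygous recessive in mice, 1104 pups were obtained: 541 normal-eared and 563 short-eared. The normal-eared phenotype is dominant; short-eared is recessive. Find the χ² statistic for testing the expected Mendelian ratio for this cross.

0.438

A testcross of a heterozygote (Aa × aa) gives a 1:1 phenotypic ratio.
Expected counts for N = 1104 under a 1:1 ratio (total parts = 2):
  normal-eared: 1104 × 1/2 = 552
  short-eared: 1104 × 1/2 = 552
χ² = Σ (O − E)² / E
  normal-eared: (541 − 552)² / 552 = 0.2192
  short-eared: (563 − 552)² / 552 = 0.2192
χ² = 0.2192 + 0.2192 = 0.4384 ≈ 0.438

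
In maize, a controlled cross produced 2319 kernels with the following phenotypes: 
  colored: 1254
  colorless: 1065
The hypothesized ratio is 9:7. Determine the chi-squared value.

4.458

Total ratio parts = 16. Expected numbers out of 2319:
  colored: 2319 × 9/16 = 1304.4375
  colorless: 2319 × 7/16 = 1014.5625
χ² = Σ (O − E)² / E
  colored: (1254 − 1304.4375)² / 1304.4375 = 1.9502
  colorless: (1065 − 1014.5625)² / 1014.5625 = 2.5074
χ² = 1.9502 + 2.5074 = 4.4576 ≈ 4.458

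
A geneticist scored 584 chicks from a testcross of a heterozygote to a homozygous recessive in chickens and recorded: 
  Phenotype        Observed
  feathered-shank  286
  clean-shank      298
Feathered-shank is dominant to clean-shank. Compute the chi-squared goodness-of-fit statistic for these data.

0.247

A testcross of a heterozygote (Aa × aa) gives a 1:1 phenotypic ratio.
Under the 1:1 hypothesis (Σ ratio = 2, N = 584):
  feathered-shank: 584 × 1/2 = 292
  clean-shank: 584 × 1/2 = 292
χ² = Σ (O − E)² / E
  feathered-shank: (286 − 292)² / 292 = 0.1233
  clean-shank: (298 − 292)² / 292 = 0.1233
χ² = 0.1233 + 0.1233 = 0.2466 ≈ 0.247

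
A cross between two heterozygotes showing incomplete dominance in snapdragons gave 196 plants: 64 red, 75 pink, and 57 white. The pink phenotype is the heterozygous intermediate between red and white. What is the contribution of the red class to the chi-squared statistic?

4.592

With incomplete dominance, a heterozygote × heterozygote cross gives a 1:2:1 phenotypic ratio.
Expected counts for N = 196 under a 1:2:1 ratio (total parts = 4):
  red: 196 × 1/4 = 49
  pink: 196 × 2/4 = 98
  white: 196 × 1/4 = 49
Contribution of red: (64 − 49)² / 49 = 4.5918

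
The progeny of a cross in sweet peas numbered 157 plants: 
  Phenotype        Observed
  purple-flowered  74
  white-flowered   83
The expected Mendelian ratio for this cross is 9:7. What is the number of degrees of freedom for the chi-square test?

A goodness-of-fit test with 2 phenotype classes has df = 2 − 1 = 1.

1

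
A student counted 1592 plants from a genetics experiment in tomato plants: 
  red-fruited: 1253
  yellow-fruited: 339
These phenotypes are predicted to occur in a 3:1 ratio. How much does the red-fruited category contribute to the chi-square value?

2.915

Under the 3:1 hypothesis (Σ ratio = 4, N = 1592):
  red-fruited: 1592 × 3/4 = 1194
  yellow-fruited: 1592 × 1/4 = 398
Contribution of red-fruited: (1253 − 1194)² / 1194 = 2.9154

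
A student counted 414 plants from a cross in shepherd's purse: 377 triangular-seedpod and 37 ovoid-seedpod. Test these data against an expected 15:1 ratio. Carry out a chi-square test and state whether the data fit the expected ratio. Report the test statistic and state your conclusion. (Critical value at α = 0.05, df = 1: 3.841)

Expected counts for N = 414 under a 15:1 ratio (total parts = 16):
  triangular-seedpod: 414 × 15/16 = 388.125
  ovoid-seedpod: 414 × 1/16 = 25.875
χ² = Σ (O − E)² / E
  triangular-seedpod: (377 − 388.125)² / 388.125 = 0.3189
  ovoid-seedpod: (37 − 25.875)² / 25.875 = 4.7832
χ² = 0.3189 + 4.7832 = 5.1021 ≈ 5.102
Degrees of freedom = 2 − 1 = 1; critical value at α = 0.05 is 3.841.
Since 5.102 > 3.841, we reject the null hypothesis — the data do not fit the 15:1 ratio.

5.102; not consistent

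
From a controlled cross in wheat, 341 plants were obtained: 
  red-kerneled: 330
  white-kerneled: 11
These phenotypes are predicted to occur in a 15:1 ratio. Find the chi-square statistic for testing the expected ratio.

5.323

Under the 15:1 hypothesis (Σ ratio = 16, N = 341):
  red-kerneled: 341 × 15/16 = 319.6875
  white-kerneled: 341 × 1/16 = 21.3125
χ² = Σ (O − E)² / E
  red-kerneled: (330 − 319.6875)² / 319.6875 = 0.3327
  white-kerneled: (11 − 21.3125)² / 21.3125 = 4.9899
χ² = 0.3327 + 4.9899 = 5.3226 ≈ 5.323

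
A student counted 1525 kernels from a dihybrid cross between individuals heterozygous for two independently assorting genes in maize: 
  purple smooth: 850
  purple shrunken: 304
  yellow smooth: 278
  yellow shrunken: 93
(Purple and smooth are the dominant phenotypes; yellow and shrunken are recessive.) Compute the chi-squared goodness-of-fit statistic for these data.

A dihybrid F₂ with independent assortment and complete dominance at both loci gives a 9:3:3:1 phenotypic ratio.
The 9:3:3:1 ratio has 16 parts, so with N = 1525 the expected counts are:
  purple smooth: 1525 × 9/16 = 857.8125
  purple shrunken: 1525 × 3/16 = 285.9375
  yellow smooth: 1525 × 3/16 = 285.9375
  yellow shrunken: 1525 × 1/16 = 95.3125
χ² = Σ (O − E)² / E
  purple smooth: (850 − 857.8125)² / 857.8125 = 0.0712
  purple shrunken: (304 − 285.9375)² / 285.9375 = 1.1410
  yellow smooth: (278 − 285.9375)² / 285.9375 = 0.2203
  yellow shrunken: (93 − 95.3125)² / 95.3125 = 0.0561
χ² = 0.0712 + 1.1410 + 0.2203 + 0.0561 = 1.4886 ≈ 1.489

1.489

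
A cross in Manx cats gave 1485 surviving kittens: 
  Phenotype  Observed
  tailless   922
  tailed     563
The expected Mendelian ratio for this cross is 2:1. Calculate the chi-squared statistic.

14.012

The 2:1 ratio has 3 parts, so with N = 1485 the expected counts are:
  tailless: 1485 × 2/3 = 990
  tailed: 1485 × 1/3 = 495
χ² = Σ (O − E)² / E
  tailless: (922 − 990)² / 990 = 4.6707
  tailed: (563 − 495)² / 495 = 9.3414
χ² = 4.6707 + 9.3414 = 14.0121 ≈ 14.012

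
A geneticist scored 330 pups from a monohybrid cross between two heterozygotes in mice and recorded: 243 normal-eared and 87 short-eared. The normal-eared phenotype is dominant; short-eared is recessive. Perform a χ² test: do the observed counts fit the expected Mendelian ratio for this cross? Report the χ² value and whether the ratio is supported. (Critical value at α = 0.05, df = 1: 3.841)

For a monohybrid cross between heterozygotes with complete dominance, the expected phenotypic ratio is 3:1.
Total ratio parts = 4. Expected numbers out of 330:
  normal-eared: 330 × 3/4 = 247.5
  short-eared: 330 × 1/4 = 82.5
χ² = Σ (O − E)² / E
  normal-eared: (243 − 247.5)² / 247.5 = 0.0818
  short-eared: (87 − 82.5)² / 82.5 = 0.2455
χ² = 0.0818 + 0.2455 = 0.3273 ≈ 0.327
Degrees of freedom = 2 − 1 = 1; critical value at α = 0.05 is 3.841.
Since 0.327 < 3.841, we fail to reject the null hypothesis — the data are consistent with the 3:1 ratio.

0.327; consistent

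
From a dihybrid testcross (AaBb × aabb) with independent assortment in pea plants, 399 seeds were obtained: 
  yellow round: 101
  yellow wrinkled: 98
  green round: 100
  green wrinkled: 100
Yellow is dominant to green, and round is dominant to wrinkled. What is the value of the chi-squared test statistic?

0.048

A dihybrid testcross with independent assortment gives a 1:1:1:1 ratio.
Total ratio parts = 4. Expected numbers out of 399:
  yellow round: 399 × 1/4 = 99.75
  yellow wrinkled: 399 × 1/4 = 99.75
  green round: 399 × 1/4 = 99.75
  green wrinkled: 399 × 1/4 = 99.75
χ² = Σ (O − E)² / E
  yellow round: (101 − 99.75)² / 99.75 = 0.0157
  yellow wrinkled: (98 − 99.75)² / 99.75 = 0.0307
  green round: (100 − 99.75)² / 99.75 = 0.0006
  green wrinkled: (100 − 99.75)² / 99.75 = 0.0006
χ² = 0.0157 + 0.0307 + 0.0006 + 0.0006 = 0.0476 ≈ 0.048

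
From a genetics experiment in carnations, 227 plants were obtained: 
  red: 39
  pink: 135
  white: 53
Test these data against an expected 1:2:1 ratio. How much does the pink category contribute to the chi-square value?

Total ratio parts = 4. Expected numbers out of 227:
  red: 227 × 1/4 = 56.75
  pink: 227 × 2/4 = 113.5
  white: 227 × 1/4 = 56.75
Contribution of pink: (135 − 113.5)² / 113.5 = 4.0727

4.073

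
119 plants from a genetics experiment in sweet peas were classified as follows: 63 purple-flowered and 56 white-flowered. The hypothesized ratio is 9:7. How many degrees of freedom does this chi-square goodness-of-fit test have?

1

A goodness-of-fit test with 2 phenotype classes has df = 2 − 1 = 1.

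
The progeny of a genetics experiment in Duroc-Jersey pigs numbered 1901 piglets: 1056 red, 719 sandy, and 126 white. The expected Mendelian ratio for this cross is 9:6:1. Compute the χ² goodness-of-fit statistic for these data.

Expected counts for N = 1901 under a 9:6:1 ratio (total parts = 16):
  red: 1901 × 9/16 = 1069.3125
  sandy: 1901 × 6/16 = 712.875
  white: 1901 × 1/16 = 118.8125
χ² = Σ (O − E)² / E
  red: (1056 − 1069.3125)² / 1069.3125 = 0.1657
  sandy: (719 − 712.875)² / 712.875 = 0.0526
  white: (126 − 118.8125)² / 118.8125 = 0.4348
χ² = 0.1657 + 0.0526 + 0.4348 = 0.6531 ≈ 0.653

0.653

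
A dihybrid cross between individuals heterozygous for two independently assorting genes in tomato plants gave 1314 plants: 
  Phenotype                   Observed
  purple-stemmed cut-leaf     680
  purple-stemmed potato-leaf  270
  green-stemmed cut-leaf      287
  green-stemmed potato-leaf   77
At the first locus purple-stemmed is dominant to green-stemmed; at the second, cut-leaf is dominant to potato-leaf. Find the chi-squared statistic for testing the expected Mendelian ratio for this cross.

A dihybrid F₂ with independent assortment and complete dominance at both loci gives a 9:3:3:1 phenotypic ratio.
Under the 9:3:3:1 hypothesis (Σ ratio = 16, N = 1314):
  purple-stemmed cut-leaf: 1314 × 9/16 = 739.125
  purple-stemmed potato-leaf: 1314 × 3/16 = 246.375
  green-stemmed cut-leaf: 1314 × 3/16 = 246.375
  green-stemmed potato-leaf: 1314 × 1/16 = 82.125
χ² = Σ (O − E)² / E
  purple-stemmed cut-leaf: (680 − 739.125)² / 739.125 = 4.7296
  purple-stemmed potato-leaf: (270 − 246.375)² / 246.375 = 2.2654
  green-stemmed cut-leaf: (287 − 246.375)² / 246.375 = 6.6987
  green-stemmed potato-leaf: (77 − 82.125)² / 82.125 = 0.3198
χ² = 4.7296 + 2.2654 + 6.6987 + 0.3198 = 14.0135 ≈ 14.014

14.014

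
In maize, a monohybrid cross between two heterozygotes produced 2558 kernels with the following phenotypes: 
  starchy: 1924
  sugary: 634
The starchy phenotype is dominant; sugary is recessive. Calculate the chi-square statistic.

For a monohybrid cross between heterozygotes with complete dominance, the expected phenotypic ratio is 3:1.
Under the 3:1 hypothesis (Σ ratio = 4, N = 2558):
  starchy: 2558 × 3/4 = 1918.5
  sugary: 2558 × 1/4 = 639.5
χ² = Σ (O − E)² / E
  starchy: (1924 − 1918.5)² / 1918.5 = 0.0158
  sugary: (634 − 639.5)² / 639.5 = 0.0473
χ² = 0.0158 + 0.0473 = 0.0631 ≈ 0.063

0.063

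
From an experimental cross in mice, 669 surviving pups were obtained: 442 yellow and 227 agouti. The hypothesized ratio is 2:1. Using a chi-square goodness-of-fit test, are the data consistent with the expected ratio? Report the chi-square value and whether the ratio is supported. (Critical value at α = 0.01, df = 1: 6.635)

The 2:1 ratio has 3 parts, so with N = 669 the expected counts are:
  yellow: 669 × 2/3 = 446
  agouti: 669 × 1/3 = 223
χ² = Σ (O − E)² / E
  yellow: (442 − 446)² / 446 = 0.0359
  agouti: (227 − 223)² / 223 = 0.0717
χ² = 0.0359 + 0.0717 = 0.1076 ≈ 0.108
Degrees of freedom = 2 − 1 = 1; critical value at α = 0.01 is 6.635.
Since 0.108 < 6.635, we fail to reject the null hypothesis — the data are consistent with the 2:1 ratio.

0.108; consistent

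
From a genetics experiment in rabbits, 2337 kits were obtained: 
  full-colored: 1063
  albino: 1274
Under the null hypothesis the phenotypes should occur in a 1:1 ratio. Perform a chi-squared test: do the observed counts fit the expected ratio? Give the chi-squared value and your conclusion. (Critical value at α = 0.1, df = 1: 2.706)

19.050; not consistent

The 1:1 ratio has 2 parts, so with N = 2337 the expected counts are:
  full-colored: 2337 × 1/2 = 1168.5
  albino: 2337 × 1/2 = 1168.5
χ² = Σ (O − E)² / E
  full-colored: (1063 − 1168.5)² / 1168.5 = 9.5252
  albino: (1274 − 1168.5)² / 1168.5 = 9.5252
χ² = 9.5252 + 9.5252 = 19.0504 ≈ 19.050
Degrees of freedom = 2 − 1 = 1; critical value at α = 0.1 is 2.706.
Since 19.050 > 2.706, we reject the null hypothesis — the data do not fit the 1:1 ratio.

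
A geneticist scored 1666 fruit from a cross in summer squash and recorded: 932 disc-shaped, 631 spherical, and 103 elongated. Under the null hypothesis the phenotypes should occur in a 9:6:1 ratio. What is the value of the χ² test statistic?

Under the 9:6:1 hypothesis (Σ ratio = 16, N = 1666):
  disc-shaped: 1666 × 9/16 = 937.125
  spherical: 1666 × 6/16 = 624.75
  elongated: 1666 × 1/16 = 104.125
χ² = Σ (O − E)² / E
  disc-shaped: (932 − 937.125)² / 937.125 = 0.0280
  spherical: (631 − 624.75)² / 624.75 = 0.0625
  elongated: (103 − 104.125)² / 104.125 = 0.0122
χ² = 0.0280 + 0.0625 + 0.0122 = 0.1027 ≈ 0.103

0.103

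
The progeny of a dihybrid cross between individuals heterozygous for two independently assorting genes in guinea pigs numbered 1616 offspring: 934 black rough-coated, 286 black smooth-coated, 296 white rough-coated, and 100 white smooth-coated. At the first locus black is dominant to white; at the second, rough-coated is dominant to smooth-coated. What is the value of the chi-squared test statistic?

1.813

A dihybrid F₂ with independent assortment and complete dominance at both loci gives a 9:3:3:1 phenotypic ratio.
Under the 9:3:3:1 hypothesis (Σ ratio = 16, N = 1616):
  black rough-coated: 1616 × 9/16 = 909
  black smooth-coated: 1616 × 3/16 = 303
  white rough-coated: 1616 × 3/16 = 303
  white smooth-coated: 1616 × 1/16 = 101
χ² = Σ (O − E)² / E
  black rough-coated: (934 − 909)² / 909 = 0.6876
  black smooth-coated: (286 − 303)² / 303 = 0.9538
  white rough-coated: (296 − 303)² / 303 = 0.1617
  white smooth-coated: (100 − 101)² / 101 = 0.0099
χ² = 0.6876 + 0.9538 + 0.1617 + 0.0099 = 1.813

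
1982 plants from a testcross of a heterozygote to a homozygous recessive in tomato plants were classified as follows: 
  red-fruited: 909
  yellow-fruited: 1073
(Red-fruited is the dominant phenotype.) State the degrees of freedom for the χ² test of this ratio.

1

A testcross of a heterozygote (Aa × aa) gives a 1:1 phenotypic ratio.
A goodness-of-fit test with 2 phenotype classes has df = 2 − 1 = 1.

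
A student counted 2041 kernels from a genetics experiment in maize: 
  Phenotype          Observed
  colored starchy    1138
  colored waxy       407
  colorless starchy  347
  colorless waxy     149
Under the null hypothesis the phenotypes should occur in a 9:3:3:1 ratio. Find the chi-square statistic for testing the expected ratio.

8.564

The 9:3:3:1 ratio has 16 parts, so with N = 2041 the expected counts are:
  colored starchy: 2041 × 9/16 = 1148.0625
  colored waxy: 2041 × 3/16 = 382.6875
  colorless starchy: 2041 × 3/16 = 382.6875
  colorless waxy: 2041 × 1/16 = 127.5625
χ² = Σ (O − E)² / E
  colored starchy: (1138 − 1148.0625)² / 1148.0625 = 0.0882
  colored waxy: (407 − 382.6875)² / 382.6875 = 1.5446
  colorless starchy: (347 − 382.6875)² / 382.6875 = 3.3280
  colorless waxy: (149 − 127.5625)² / 127.5625 = 3.6027
χ² = 0.0882 + 1.5446 + 3.3280 + 3.6027 = 8.5635 ≈ 8.564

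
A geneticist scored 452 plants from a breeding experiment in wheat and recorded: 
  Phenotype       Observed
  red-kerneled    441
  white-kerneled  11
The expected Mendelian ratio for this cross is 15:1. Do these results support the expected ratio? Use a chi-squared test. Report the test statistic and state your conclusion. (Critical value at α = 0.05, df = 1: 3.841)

11.235; not consistent

Total ratio parts = 16. Expected numbers out of 452:
  red-kerneled: 452 × 15/16 = 423.75
  white-kerneled: 452 × 1/16 = 28.25
χ² = Σ (O − E)² / E
  red-kerneled: (441 − 423.75)² / 423.75 = 0.7022
  white-kerneled: (11 − 28.25)² / 28.25 = 10.5332
χ² = 0.7022 + 10.5332 = 11.2354 ≈ 11.235
Degrees of freedom = 2 − 1 = 1; critical value at α = 0.05 is 3.841.
Since 11.235 > 3.841, we reject the null hypothesis — the data do not fit the 15:1 ratio.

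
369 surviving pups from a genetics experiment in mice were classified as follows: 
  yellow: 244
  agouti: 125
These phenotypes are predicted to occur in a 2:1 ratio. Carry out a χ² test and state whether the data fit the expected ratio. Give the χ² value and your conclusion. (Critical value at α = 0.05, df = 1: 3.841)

0.049; consistent

Total ratio parts = 3. Expected numbers out of 369:
  yellow: 369 × 2/3 = 246
  agouti: 369 × 1/3 = 123
χ² = Σ (O − E)² / E
  yellow: (244 − 246)² / 246 = 0.0163
  agouti: (125 − 123)² / 123 = 0.0325
χ² = 0.0163 + 0.0325 = 0.0488 ≈ 0.049
Degrees of freedom = 2 − 1 = 1; critical value at α = 0.05 is 3.841.
Since 0.049 < 3.841, we fail to reject the null hypothesis — the data are consistent with the 2:1 ratio.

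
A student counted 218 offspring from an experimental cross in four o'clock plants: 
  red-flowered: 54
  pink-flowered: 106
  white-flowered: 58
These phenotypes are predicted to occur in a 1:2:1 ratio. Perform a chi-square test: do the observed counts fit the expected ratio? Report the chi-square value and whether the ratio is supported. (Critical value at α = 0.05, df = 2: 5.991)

Expected counts for N = 218 under a 1:2:1 ratio (total parts = 4):
  red-flowered: 218 × 1/4 = 54.5
  pink-flowered: 218 × 2/4 = 109
  white-flowered: 218 × 1/4 = 54.5
χ² = Σ (O − E)² / E
  red-flowered: (54 − 54.5)² / 54.5 = 0.0046
  pink-flowered: (106 − 109)² / 109 = 0.0826
  white-flowered: (58 − 54.5)² / 54.5 = 0.2248
χ² = 0.0046 + 0.0826 + 0.2248 = 0.312
Degrees of freedom = 3 − 1 = 2; critical value at α = 0.05 is 5.991.
Since 0.312 < 5.991, we fail to reject the null hypothesis — the data are consistent with the 1:2:1 ratio.

0.312; consistent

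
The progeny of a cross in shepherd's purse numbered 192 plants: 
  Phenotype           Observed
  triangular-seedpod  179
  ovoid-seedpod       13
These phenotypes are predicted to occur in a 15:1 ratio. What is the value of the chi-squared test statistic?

0.089

Expected counts for N = 192 under a 15:1 ratio (total parts = 16):
  triangular-seedpod: 192 × 15/16 = 180
  ovoid-seedpod: 192 × 1/16 = 12
χ² = Σ (O − E)² / E
  triangular-seedpod: (179 − 180)² / 180 = 0.0056
  ovoid-seedpod: (13 − 12)² / 12 = 0.0833
χ² = 0.0056 + 0.0833 = 0.0889 ≈ 0.089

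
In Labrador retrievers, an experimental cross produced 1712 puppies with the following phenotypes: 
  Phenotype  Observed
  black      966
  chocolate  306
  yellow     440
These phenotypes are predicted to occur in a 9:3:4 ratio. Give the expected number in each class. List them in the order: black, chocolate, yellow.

963, 321, 428

Expected counts for N = 1712 under a 9:3:4 ratio (total parts = 16):
  black: 1712 × 9/16 = 963
  chocolate: 1712 × 3/16 = 321
  yellow: 1712 × 4/16 = 428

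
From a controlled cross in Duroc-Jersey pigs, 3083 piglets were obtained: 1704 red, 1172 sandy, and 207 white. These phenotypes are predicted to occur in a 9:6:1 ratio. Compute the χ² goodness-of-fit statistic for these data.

1.807

Expected counts for N = 3083 under a 9:6:1 ratio (total parts = 16):
  red: 3083 × 9/16 = 1734.1875
  sandy: 3083 × 6/16 = 1156.125
  white: 3083 × 1/16 = 192.6875
χ² = Σ (O − E)² / E
  red: (1704 − 1734.1875)² / 1734.1875 = 0.5255
  sandy: (1172 − 1156.125)² / 1156.125 = 0.2180
  white: (207 − 192.6875)² / 192.6875 = 1.0631
χ² = 0.5255 + 0.2180 + 1.0631 = 1.8066 ≈ 1.807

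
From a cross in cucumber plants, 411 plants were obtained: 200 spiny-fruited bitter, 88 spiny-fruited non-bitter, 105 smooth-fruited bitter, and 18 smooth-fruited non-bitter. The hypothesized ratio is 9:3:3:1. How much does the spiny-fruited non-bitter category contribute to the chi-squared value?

The 9:3:3:1 ratio has 16 parts, so with N = 411 the expected counts are:
  spiny-fruited bitter: 411 × 9/16 = 231.1875
  spiny-fruited non-bitter: 411 × 3/16 = 77.0625
  smooth-fruited bitter: 411 × 3/16 = 77.0625
  smooth-fruited non-bitter: 411 × 1/16 = 25.6875
Contribution of spiny-fruited non-bitter: (88 − 77.0625)² / 77.0625 = 1.5524

1.552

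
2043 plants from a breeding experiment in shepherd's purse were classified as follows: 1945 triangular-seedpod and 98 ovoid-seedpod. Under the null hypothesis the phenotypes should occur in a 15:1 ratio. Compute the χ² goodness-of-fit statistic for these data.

7.363

Expected counts for N = 2043 under a 15:1 ratio (total parts = 16):
  triangular-seedpod: 2043 × 15/16 = 1915.3125
  ovoid-seedpod: 2043 × 1/16 = 127.6875
χ² = Σ (O − E)² / E
  triangular-seedpod: (1945 − 1915.3125)² / 1915.3125 = 0.4602
  ovoid-seedpod: (98 − 127.6875)² / 127.6875 = 6.9024
χ² = 0.4602 + 6.9024 = 7.3626 ≈ 7.363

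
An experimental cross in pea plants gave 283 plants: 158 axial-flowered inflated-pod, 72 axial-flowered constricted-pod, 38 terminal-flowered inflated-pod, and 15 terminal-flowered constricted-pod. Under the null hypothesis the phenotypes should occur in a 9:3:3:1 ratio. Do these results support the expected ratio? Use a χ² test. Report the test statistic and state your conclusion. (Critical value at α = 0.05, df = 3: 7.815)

Under the 9:3:3:1 hypothesis (Σ ratio = 16, N = 283):
  axial-flowered inflated-pod: 283 × 9/16 = 159.1875
  axial-flowered constricted-pod: 283 × 3/16 = 53.0625
  terminal-flowered inflated-pod: 283 × 3/16 = 53.0625
  terminal-flowered constricted-pod: 283 × 1/16 = 17.6875
χ² = Σ (O − E)² / E
  axial-flowered inflated-pod: (158 − 159.1875)² / 159.1875 = 0.0089
  axial-flowered constricted-pod: (72 − 53.0625)² / 53.0625 = 6.7586
  terminal-flowered inflated-pod: (38 − 53.0625)² / 53.0625 = 4.2757
  terminal-flowered constricted-pod: (15 − 17.6875)² / 17.6875 = 0.4083
χ² = 0.0089 + 6.7586 + 4.2757 + 0.4083 = 11.4515 ≈ 11.452
Degrees of freedom = 4 − 1 = 3; critical value at α = 0.05 is 7.815.
Since 11.452 > 7.815, we reject the null hypothesis — the data do not fit the 9:3:3:1 ratio.

11.452; not consistent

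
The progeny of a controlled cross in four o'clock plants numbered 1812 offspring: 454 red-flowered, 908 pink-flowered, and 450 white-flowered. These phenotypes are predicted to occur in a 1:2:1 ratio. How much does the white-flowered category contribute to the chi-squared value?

0.020

Expected counts for N = 1812 under a 1:2:1 ratio (total parts = 4):
  red-flowered: 1812 × 1/4 = 453
  pink-flowered: 1812 × 2/4 = 906
  white-flowered: 1812 × 1/4 = 453
Contribution of white-flowered: (450 − 453)² / 453 = 0.0199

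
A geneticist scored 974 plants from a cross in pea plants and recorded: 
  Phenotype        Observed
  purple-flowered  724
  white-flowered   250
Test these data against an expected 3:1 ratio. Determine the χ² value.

Expected counts for N = 974 under a 3:1 ratio (total parts = 4):
  purple-flowered: 974 × 3/4 = 730.5
  white-flowered: 974 × 1/4 = 243.5
χ² = Σ (O − E)² / E
  purple-flowered: (724 − 730.5)² / 730.5 = 0.0578
  white-flowered: (250 − 243.5)² / 243.5 = 0.1735
χ² = 0.0578 + 0.1735 = 0.2313 ≈ 0.231

0.231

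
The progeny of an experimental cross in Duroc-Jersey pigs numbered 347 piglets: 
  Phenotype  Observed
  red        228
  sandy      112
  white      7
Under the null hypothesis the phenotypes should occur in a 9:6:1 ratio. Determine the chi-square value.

17.988

Under the 9:6:1 hypothesis (Σ ratio = 16, N = 347):
  red: 347 × 9/16 = 195.1875
  sandy: 347 × 6/16 = 130.125
  white: 347 × 1/16 = 21.6875
χ² = Σ (O − E)² / E
  red: (228 − 195.1875)² / 195.1875 = 5.5160
  sandy: (112 − 130.125)² / 130.125 = 2.5246
  white: (7 − 21.6875)² / 21.6875 = 9.9469
χ² = 5.5160 + 2.5246 + 9.9469 = 17.9875 ≈ 17.988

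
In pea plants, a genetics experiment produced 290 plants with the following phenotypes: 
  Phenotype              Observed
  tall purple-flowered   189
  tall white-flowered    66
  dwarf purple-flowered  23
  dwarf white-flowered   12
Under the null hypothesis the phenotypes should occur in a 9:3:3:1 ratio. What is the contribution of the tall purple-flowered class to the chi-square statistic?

4.104

Expected counts for N = 290 under a 9:3:3:1 ratio (total parts = 16):
  tall purple-flowered: 290 × 9/16 = 163.125
  tall white-flowered: 290 × 3/16 = 54.375
  dwarf purple-flowered: 290 × 3/16 = 54.375
  dwarf white-flowered: 290 × 1/16 = 18.125
Contribution of tall purple-flowered: (189 − 163.125)² / 163.125 = 4.1043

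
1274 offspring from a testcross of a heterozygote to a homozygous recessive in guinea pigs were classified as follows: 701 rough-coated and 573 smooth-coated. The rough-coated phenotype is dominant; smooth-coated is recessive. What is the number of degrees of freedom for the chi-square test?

A testcross of a heterozygote (Aa × aa) gives a 1:1 phenotypic ratio.
A goodness-of-fit test with 2 phenotype classes has df = 2 − 1 = 1.

1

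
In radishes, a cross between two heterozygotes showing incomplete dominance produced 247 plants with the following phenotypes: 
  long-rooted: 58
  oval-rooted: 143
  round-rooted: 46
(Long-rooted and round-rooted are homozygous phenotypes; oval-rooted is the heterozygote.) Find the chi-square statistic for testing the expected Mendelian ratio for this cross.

7.324

With incomplete dominance, a heterozygote × heterozygote cross gives a 1:2:1 phenotypic ratio.
Total ratio parts = 4. Expected numbers out of 247:
  long-rooted: 247 × 1/4 = 61.75
  oval-rooted: 247 × 2/4 = 123.5
  round-rooted: 247 × 1/4 = 61.75
χ² = Σ (O − E)² / E
  long-rooted: (58 − 61.75)² / 61.75 = 0.2277
  oval-rooted: (143 − 123.5)² / 123.5 = 3.0789
  round-rooted: (46 − 61.75)² / 61.75 = 4.0172
χ² = 0.2277 + 3.0789 + 4.0172 = 7.3238 ≈ 7.324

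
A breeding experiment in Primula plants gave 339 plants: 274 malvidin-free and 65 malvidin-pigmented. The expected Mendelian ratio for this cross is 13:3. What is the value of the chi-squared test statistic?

The 13:3 ratio has 16 parts, so with N = 339 the expected counts are:
  malvidin-free: 339 × 13/16 = 275.4375
  malvidin-pigmented: 339 × 3/16 = 63.5625
χ² = Σ (O − E)² / E
  malvidin-free: (274 − 275.4375)² / 275.4375 = 0.0075
  malvidin-pigmented: (65 − 63.5625)² / 63.5625 = 0.0325
χ² = 0.0075 + 0.0325 = 0.040

0.040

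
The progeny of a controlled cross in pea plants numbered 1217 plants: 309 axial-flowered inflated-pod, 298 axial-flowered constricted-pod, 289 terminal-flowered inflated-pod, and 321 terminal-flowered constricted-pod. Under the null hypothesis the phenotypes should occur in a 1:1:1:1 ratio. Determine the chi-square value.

1.889

Total ratio parts = 4. Expected numbers out of 1217:
  axial-flowered inflated-pod: 1217 × 1/4 = 304.25
  axial-flowered constricted-pod: 1217 × 1/4 = 304.25
  terminal-flowered inflated-pod: 1217 × 1/4 = 304.25
  terminal-flowered constricted-pod: 1217 × 1/4 = 304.25
χ² = Σ (O − E)² / E
  axial-flowered inflated-pod: (309 − 304.25)² / 304.25 = 0.0742
  axial-flowered constricted-pod: (298 − 304.25)² / 304.25 = 0.1284
  terminal-flowered inflated-pod: (289 − 304.25)² / 304.25 = 0.7644
  terminal-flowered constricted-pod: (321 − 304.25)² / 304.25 = 0.9221
χ² = 0.0742 + 0.1284 + 0.7644 + 0.9221 = 1.8891 ≈ 1.889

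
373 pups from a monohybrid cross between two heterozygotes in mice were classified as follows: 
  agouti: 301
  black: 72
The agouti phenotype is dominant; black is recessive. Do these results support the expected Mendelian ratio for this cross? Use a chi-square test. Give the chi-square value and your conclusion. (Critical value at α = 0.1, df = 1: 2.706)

For a monohybrid cross between heterozygotes with complete dominance, the expected phenotypic ratio is 3:1.
Expected counts for N = 373 under a 3:1 ratio (total parts = 4):
  agouti: 373 × 3/4 = 279.75
  black: 373 × 1/4 = 93.25
χ² = Σ (O − E)² / E
  agouti: (301 − 279.75)² / 279.75 = 1.6142
  black: (72 − 93.25)² / 93.25 = 4.8425
χ² = 1.6142 + 4.8425 = 6.4567 ≈ 6.457
Degrees of freedom = 2 − 1 = 1; critical value at α = 0.1 is 2.706.
Since 6.457 > 2.706, we reject the null hypothesis — the data do not fit the 3:1 ratio.

6.457; not consistent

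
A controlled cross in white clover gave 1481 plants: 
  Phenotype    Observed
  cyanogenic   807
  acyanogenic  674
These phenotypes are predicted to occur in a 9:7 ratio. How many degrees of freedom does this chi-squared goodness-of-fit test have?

1

A goodness-of-fit test with 2 phenotype classes has df = 2 − 1 = 1.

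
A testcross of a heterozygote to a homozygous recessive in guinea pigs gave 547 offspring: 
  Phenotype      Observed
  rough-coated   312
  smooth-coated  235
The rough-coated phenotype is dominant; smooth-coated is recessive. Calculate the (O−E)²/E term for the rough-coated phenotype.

A testcross of a heterozygote (Aa × aa) gives a 1:1 phenotypic ratio.
Expected counts for N = 547 under a 1:1 ratio (total parts = 2):
  rough-coated: 547 × 1/2 = 273.5
  smooth-coated: 547 × 1/2 = 273.5
Contribution of rough-coated: (312 − 273.5)² / 273.5 = 5.4196

5.420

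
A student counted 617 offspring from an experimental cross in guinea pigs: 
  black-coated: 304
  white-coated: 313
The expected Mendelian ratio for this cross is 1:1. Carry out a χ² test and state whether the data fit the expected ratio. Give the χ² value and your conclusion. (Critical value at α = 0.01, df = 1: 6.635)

Under the 1:1 hypothesis (Σ ratio = 2, N = 617):
  black-coated: 617 × 1/2 = 308.5
  white-coated: 617 × 1/2 = 308.5
χ² = Σ (O − E)² / E
  black-coated: (304 − 308.5)² / 308.5 = 0.0656
  white-coated: (313 − 308.5)² / 308.5 = 0.0656
χ² = 0.0656 + 0.0656 = 0.1312 ≈ 0.131
Degrees of freedom = 2 − 1 = 1; critical value at α = 0.01 is 6.635.
Since 0.131 < 6.635, we fail to reject the null hypothesis — the data are consistent with the 1:1 ratio.

0.131; consistent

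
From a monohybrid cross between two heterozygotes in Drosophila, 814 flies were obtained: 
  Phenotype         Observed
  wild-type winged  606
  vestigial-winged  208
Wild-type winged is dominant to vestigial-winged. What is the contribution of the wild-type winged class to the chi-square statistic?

0.033

For a monohybrid cross between heterozygotes with complete dominance, the expected phenotypic ratio is 3:1.
Expected counts for N = 814 under a 3:1 ratio (total parts = 4):
  wild-type winged: 814 × 3/4 = 610.5
  vestigial-winged: 814 × 1/4 = 203.5
Contribution of wild-type winged: (606 − 610.5)² / 610.5 = 0.0332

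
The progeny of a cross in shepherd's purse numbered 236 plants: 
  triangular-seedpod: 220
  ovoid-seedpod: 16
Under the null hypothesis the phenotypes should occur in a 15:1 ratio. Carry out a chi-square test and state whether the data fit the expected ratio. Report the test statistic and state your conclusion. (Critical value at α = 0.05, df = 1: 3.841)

Under the 15:1 hypothesis (Σ ratio = 16, N = 236):
  triangular-seedpod: 236 × 15/16 = 221.25
  ovoid-seedpod: 236 × 1/16 = 14.75
χ² = Σ (O − E)² / E
  triangular-seedpod: (220 − 221.25)² / 221.25 = 0.0071
  ovoid-seedpod: (16 − 14.75)² / 14.75 = 0.1059
χ² = 0.0071 + 0.1059 = 0.113
Degrees of freedom = 2 − 1 = 1; critical value at α = 0.05 is 3.841.
Since 0.113 < 3.841, we fail to reject the null hypothesis — the data are consistent with the 15:1 ratio.

0.113; consistent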